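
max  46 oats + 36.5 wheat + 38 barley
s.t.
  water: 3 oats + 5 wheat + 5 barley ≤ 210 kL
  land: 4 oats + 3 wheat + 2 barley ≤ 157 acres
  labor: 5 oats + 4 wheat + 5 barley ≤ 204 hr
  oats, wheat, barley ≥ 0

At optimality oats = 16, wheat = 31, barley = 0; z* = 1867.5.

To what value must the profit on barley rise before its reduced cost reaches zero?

43

Binding: land and labor. Non-binding: water (7 unused).
Since water is not tight, its dual is 0.
The binding rows give the dual system: 4·y_land + 5·y_labor = 46 and 3·y_land + 4·y_labor = 36.5.
This yields shadow prices y_land = 1.5, y_labor = 8.
barley enters the basis when its profit ≥ yᵀa₃ = 1.5·2 + 8·5 = 43.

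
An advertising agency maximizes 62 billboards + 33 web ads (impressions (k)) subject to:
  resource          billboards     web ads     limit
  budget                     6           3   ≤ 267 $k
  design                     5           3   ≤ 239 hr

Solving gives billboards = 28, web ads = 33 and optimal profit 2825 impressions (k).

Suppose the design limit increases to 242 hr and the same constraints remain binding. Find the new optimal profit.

Both budget and design are binding at x*.
Dual feasibility on the basic columns requires 6·y_budget + 5·y_design = 62, 3·y_budget + 3·y_design = 33.
Solving: y_budget = 7, y_design = 4.
Δz = y_design·Δb = 4 × (3) = 12, so new z* = 2825 + 12 = 2837.

2837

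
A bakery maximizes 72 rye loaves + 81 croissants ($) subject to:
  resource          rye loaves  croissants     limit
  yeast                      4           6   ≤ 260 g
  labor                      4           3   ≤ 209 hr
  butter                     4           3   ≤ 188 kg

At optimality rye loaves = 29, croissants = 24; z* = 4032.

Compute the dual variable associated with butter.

9

Binding: yeast and butter. Non-binding: labor (21 unused).
By complementary slackness, y = 0 for the non-binding constraint.
The binding rows give the dual system: 4·y_yeast + 4·y_butter = 72 and 6·y_yeast + 3·y_butter = 81.
Solving: y_yeast = 9, y_butter = 9.
Shadow price of butter = 9.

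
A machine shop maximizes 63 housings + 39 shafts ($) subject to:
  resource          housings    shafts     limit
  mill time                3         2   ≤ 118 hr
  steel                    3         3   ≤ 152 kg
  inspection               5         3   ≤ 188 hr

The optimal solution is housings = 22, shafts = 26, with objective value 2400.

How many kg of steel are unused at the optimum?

steel used = 3·22 + 3·26 = 144; slack = 152 − 144 = 8.

8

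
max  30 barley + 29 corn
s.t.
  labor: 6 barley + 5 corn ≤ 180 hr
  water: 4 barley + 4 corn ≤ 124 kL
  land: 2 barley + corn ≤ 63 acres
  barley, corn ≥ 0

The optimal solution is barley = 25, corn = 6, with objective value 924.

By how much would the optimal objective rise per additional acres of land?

0

Check each constraint at x*: labor 180/180 (tight); water 124/124 (tight); land 56/63 (slack 7).
Slack constraints have shadow price 0 (complementary slackness).
Dual feasibility on the basic columns requires 6·y_labor + 4·y_water = 30, 5·y_labor + 4·y_water = 29.
→ y_labor = 1 and y_water = 6.
Shadow price of land = 0.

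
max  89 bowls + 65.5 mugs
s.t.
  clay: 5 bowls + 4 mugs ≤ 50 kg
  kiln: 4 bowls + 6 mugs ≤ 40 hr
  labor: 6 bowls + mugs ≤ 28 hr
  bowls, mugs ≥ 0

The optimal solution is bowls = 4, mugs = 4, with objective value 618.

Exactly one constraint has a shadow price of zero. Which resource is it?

clay: 36/50 (slack 14)
kiln: 40/40 (binding)
labor: 28/28 (binding)
By complementary slackness, a constraint with positive slack has shadow price 0 → clay.

clay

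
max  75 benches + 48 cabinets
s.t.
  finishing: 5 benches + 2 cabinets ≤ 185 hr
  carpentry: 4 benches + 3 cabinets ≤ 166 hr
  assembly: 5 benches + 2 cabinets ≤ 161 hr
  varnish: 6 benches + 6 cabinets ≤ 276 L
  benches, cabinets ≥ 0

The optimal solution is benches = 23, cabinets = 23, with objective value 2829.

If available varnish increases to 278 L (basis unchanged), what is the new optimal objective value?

2839

At the optimum: finishing uses 161 of 185 (slack = 24); carpentry uses 161 of 166 (slack = 5); assembly uses 161 of 161 (binding); varnish uses 276 of 276 (binding).
Slack constraints have shadow price 0 (complementary slackness).
The binding rows give the dual system: 5·y_assembly + 6·y_varnish = 75 and 2·y_assembly + 6·y_varnish = 48.
→ y_assembly = 9 and y_varnish = 5.
Δz = y_varnish·Δb = 5 × (2) = 10, so new z* = 2829 + 10 = 2839.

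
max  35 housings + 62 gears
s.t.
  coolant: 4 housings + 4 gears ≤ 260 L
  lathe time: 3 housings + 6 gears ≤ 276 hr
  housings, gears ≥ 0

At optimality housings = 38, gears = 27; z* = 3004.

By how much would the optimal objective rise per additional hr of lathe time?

At the optimum: coolant uses 260 of 260 (binding); lathe time uses 276 of 276 (binding).
The binding rows give the dual system: 4·y_coolant + 3·y_lathe time = 35 and 4·y_coolant + 6·y_lathe time = 62.
→ y_coolant = 2 and y_lathe time = 9.
Shadow price of lathe time = 9.

9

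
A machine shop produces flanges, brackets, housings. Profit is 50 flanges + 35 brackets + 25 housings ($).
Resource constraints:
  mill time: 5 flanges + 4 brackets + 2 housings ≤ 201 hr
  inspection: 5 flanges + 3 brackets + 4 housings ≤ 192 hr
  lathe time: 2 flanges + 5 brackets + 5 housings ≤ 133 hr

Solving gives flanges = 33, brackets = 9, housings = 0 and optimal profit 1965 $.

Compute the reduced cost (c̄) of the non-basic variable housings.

Binding: mill time and inspection. Non-binding: lathe time (22 unused).
Since lathe time is not tight, its dual is 0.
The binding rows give the dual system: 5·y_mill time + 5·y_inspection = 50 and 4·y_mill time + 3·y_inspection = 35.
This yields shadow prices y_mill time = 5, y_inspection = 5.
Reduced cost of housings: c₃ − yᵀa₃ = 25 − (5·2 + 5·4) = 25 − 30 = -5.

-5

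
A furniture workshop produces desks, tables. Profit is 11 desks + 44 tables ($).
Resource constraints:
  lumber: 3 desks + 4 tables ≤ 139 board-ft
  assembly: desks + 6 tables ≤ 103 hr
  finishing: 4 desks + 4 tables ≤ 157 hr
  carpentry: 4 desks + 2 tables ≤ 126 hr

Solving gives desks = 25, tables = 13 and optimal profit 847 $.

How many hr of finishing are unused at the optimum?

finishing used = 4·25 + 4·13 = 152; slack = 157 − 152 = 5.

5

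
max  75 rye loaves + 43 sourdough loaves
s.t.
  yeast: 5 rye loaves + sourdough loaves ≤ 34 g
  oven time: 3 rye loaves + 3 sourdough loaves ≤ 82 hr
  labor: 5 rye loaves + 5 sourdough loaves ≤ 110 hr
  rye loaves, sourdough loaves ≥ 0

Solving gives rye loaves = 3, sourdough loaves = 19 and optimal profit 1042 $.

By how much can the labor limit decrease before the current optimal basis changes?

Binding constraints: yeast, labor. The basis is B = [[5,1],[5,5]] with det 20.
Per unit decrease in labor, x* moves by d = (0.05, -0.25).
The basis stays optimal until sourdough loaves reaches 0; allowable decrease = 76 hr.

76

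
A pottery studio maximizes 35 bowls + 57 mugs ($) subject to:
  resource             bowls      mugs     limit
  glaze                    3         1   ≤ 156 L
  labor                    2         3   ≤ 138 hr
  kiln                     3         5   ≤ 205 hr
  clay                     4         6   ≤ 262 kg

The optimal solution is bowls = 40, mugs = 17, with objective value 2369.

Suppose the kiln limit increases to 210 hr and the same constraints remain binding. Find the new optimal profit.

Binding: kiln and clay. Non-binding: glaze (19 unused), labor (7 unused).
By complementary slackness, y = 0 for the non-binding constraints.
The binding rows give the dual system: 3·y_kiln + 4·y_clay = 35 and 5·y_kiln + 6·y_clay = 57.
→ y_kiln = 9 and y_clay = 2.
Δz = y_kiln·Δb = 9 × (5) = 45, so new z* = 2369 + 45 = 2414.

2414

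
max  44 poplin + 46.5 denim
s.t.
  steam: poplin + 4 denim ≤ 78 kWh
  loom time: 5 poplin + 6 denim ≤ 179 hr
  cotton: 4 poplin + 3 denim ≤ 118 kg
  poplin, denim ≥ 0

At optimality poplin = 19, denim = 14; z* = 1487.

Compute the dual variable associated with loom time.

6

Binding: loom time and cotton. Non-binding: steam (3 unused).
Slack constraints have shadow price 0 (complementary slackness).
Dual feasibility on the basic columns requires 5·y_loom time + 4·y_cotton = 44, 6·y_loom time + 3·y_cotton = 46.5.
→ y_loom time = 6 and y_cotton = 3.5.
Shadow price of loom time = 6.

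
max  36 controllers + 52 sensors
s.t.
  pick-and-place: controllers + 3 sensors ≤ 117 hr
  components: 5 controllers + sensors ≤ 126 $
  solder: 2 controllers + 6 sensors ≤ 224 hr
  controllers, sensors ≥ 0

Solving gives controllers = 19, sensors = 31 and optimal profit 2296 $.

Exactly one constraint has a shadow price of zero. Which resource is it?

pick-and-place: 112/117 (slack 5)
components: 126/126 (binding)
solder: 224/224 (binding)
By complementary slackness, a constraint with positive slack has shadow price 0 → pick-and-place.

pick-and-place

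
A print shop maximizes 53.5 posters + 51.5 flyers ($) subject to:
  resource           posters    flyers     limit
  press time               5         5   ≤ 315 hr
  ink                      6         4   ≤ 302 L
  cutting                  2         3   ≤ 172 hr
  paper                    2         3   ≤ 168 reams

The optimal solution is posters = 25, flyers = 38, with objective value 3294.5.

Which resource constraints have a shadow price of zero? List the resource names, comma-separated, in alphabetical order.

press time: 315/315 (binding)
ink: 302/302 (binding)
cutting: 164/172 (slack 8)
paper: 164/168 (slack 4)
By complementary slackness, a constraint with positive slack has shadow price 0 → cutting, paper.

cutting, paper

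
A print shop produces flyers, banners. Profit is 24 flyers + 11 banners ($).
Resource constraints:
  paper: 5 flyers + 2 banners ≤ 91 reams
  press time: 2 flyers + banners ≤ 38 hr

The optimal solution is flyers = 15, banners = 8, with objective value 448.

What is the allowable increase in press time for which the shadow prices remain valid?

7.5

Binding constraints: paper, press time. The basis is B = [[5,2],[2,1]] with det 1.
Per unit increase in press time, x* moves by d = (-2, 5).
The basis stays optimal until flyers reaches 0; allowable increase = 7.5 hr.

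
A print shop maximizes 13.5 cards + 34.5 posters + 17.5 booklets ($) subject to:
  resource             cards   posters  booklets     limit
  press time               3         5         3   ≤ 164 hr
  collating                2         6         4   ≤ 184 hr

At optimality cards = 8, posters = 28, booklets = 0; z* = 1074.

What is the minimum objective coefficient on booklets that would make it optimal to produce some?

22.5

At the optimum: press time uses 164 of 164 (binding); collating uses 184 of 184 (binding).
From A_Bᵀ y = c: 3·y_press time + 2·y_collating = 13.5; 5·y_press time + 6·y_collating = 34.5.
→ y_press time = 1.5 and y_collating = 4.5.
booklets enters the basis when its profit ≥ yᵀa₃ = 1.5·3 + 4.5·4 = 22.5.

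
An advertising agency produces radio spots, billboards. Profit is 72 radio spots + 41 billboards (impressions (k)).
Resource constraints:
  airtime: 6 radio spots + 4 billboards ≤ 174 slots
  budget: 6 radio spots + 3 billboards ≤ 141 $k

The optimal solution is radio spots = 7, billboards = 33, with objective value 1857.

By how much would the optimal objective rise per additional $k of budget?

At the optimum: airtime uses 174 of 174 (binding); budget uses 141 of 141 (binding).
Dual feasibility on the basic columns requires 6·y_airtime + 6·y_budget = 72, 4·y_airtime + 3·y_budget = 41.
This yields shadow prices y_airtime = 5, y_budget = 7.
Shadow price of budget = 7.

7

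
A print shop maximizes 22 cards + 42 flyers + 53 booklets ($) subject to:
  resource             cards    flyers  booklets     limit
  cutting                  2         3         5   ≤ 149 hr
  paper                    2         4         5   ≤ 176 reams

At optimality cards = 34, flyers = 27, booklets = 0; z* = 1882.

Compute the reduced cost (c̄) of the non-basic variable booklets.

At the optimum: cutting uses 149 of 149 (binding); paper uses 176 of 176 (binding).
Dual feasibility on the basic columns requires 2·y_cutting + 2·y_paper = 22, 3·y_cutting + 4·y_paper = 42.
→ y_cutting = 2 and y_paper = 9.
Reduced cost of booklets: c₃ − yᵀa₃ = 53 − (2·5 + 9·5) = 53 − 55 = -2.

-2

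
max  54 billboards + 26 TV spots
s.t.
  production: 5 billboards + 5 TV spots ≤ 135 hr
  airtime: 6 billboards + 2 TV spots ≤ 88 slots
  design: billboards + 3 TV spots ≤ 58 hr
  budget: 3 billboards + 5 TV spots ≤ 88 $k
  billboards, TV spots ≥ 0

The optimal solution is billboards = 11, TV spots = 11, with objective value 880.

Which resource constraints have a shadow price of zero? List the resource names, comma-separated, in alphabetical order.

production: 110/135 (slack 25)
airtime: 88/88 (binding)
design: 44/58 (slack 14)
budget: 88/88 (binding)
By complementary slackness, a constraint with positive slack has shadow price 0 → design, production.

design, production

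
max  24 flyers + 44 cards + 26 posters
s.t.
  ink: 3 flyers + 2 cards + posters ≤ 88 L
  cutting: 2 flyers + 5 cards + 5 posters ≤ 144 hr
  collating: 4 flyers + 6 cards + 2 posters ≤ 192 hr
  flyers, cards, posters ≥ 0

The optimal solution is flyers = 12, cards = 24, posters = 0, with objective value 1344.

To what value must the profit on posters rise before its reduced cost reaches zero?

28

Binding: cutting and collating. Non-binding: ink (4 unused).
Slack constraints have shadow price 0 (complementary slackness).
The binding rows give the dual system: 2·y_cutting + 4·y_collating = 24 and 5·y_cutting + 6·y_collating = 44.
Solving: y_cutting = 4, y_collating = 4.
posters enters the basis when its profit ≥ yᵀa₃ = 4·5 + 4·2 = 28.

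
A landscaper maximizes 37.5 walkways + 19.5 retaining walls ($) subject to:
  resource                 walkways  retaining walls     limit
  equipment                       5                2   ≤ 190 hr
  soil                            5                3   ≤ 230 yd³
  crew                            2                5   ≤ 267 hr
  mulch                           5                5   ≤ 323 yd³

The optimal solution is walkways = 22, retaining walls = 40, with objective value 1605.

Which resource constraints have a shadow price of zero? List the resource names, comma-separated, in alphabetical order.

equipment: 190/190 (binding)
soil: 230/230 (binding)
crew: 244/267 (slack 23)
mulch: 310/323 (slack 13)
By complementary slackness, a constraint with positive slack has shadow price 0 → crew, mulch.

crew, mulch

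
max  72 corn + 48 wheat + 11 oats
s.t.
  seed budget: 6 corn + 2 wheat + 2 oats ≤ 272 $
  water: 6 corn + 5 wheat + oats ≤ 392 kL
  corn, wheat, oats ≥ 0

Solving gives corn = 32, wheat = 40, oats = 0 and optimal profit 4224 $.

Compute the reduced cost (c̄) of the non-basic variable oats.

Both seed budget and water are binding at x*.
From A_Bᵀ y = c: 6·y_seed budget + 6·y_water = 72; 2·y_seed budget + 5·y_water = 48.
This yields shadow prices y_seed budget = 4, y_water = 8.
Reduced cost of oats: c₃ − yᵀa₃ = 11 − (4·2 + 8·1) = 11 − 16 = -5.

-5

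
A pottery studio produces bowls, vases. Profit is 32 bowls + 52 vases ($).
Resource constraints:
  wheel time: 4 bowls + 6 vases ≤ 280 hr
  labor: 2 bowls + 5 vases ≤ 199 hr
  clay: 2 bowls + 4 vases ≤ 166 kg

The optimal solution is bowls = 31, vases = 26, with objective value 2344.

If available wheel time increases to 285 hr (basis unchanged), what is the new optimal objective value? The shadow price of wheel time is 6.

Δb = 5, so new z* = 2344 + (6)·(5) = 2344 + 30 = 2374.

2374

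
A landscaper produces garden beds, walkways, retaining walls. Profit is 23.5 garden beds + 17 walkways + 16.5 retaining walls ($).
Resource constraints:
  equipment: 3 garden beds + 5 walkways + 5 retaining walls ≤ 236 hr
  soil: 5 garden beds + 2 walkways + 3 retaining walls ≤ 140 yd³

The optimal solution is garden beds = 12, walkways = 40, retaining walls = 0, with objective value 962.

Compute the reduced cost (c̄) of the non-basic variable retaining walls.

-4

Both equipment and soil are binding at x*.
From A_Bᵀ y = c: 3·y_equipment + 5·y_soil = 23.5; 5·y_equipment + 2·y_soil = 17.
Solving: y_equipment = 2, y_soil = 3.5.
Reduced cost of retaining walls: c₃ − yᵀa₃ = 16.5 − (2·5 + 3.5·3) = 16.5 − 20.5 = -4.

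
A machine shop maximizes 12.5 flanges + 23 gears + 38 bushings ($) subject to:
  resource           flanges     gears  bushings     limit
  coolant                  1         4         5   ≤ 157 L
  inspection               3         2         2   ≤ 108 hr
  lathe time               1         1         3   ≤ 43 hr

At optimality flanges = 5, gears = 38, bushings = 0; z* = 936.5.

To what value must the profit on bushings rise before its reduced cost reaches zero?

Check each constraint at x*: coolant 157/157 (tight); inspection 91/108 (slack 17); lathe time 43/43 (tight).
Slack constraints have shadow price 0 (complementary slackness).
From A_Bᵀ y = c: 1·y_coolant + 1·y_lathe time = 12.5; 4·y_coolant + 1·y_lathe time = 23.
This yields shadow prices y_coolant = 3.5, y_lathe time = 9.
bushings enters the basis when its profit ≥ yᵀa₃ = 3.5·5 + 9·3 = 44.5.

44.5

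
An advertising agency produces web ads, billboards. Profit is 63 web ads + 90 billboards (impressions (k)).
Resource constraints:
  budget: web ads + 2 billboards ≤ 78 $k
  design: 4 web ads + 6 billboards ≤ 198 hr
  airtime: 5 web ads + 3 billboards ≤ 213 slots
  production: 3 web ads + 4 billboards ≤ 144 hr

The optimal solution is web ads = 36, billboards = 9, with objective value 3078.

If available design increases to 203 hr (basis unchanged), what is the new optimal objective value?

Binding: design and production. Non-binding: budget (24 unused), airtime (6 unused).
By complementary slackness, y = 0 for the non-binding constraints.
The binding rows give the dual system: 4·y_design + 3·y_production = 63 and 6·y_design + 4·y_production = 90.
This yields shadow prices y_design = 9, y_production = 9.
Δz = y_design·Δb = 9 × (5) = 45, so new z* = 3078 + 45 = 3123.

3123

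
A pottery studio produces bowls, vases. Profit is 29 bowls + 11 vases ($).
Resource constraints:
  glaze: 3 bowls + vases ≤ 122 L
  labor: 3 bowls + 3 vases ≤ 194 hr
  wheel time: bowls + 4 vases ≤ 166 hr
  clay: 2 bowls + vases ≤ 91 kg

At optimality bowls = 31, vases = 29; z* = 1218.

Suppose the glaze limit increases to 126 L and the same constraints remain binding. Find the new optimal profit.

Binding: glaze and clay. Non-binding: labor (14 unused), wheel time (19 unused).
Since labor, wheel time are not tight, their duals are 0.
Dual feasibility on the basic columns requires 3·y_glaze + 2·y_clay = 29, 1·y_glaze + 1·y_clay = 11.
→ y_glaze = 7 and y_clay = 4.
Δz = y_glaze·Δb = 7 × (4) = 28, so new z* = 1218 + 28 = 1246.

1246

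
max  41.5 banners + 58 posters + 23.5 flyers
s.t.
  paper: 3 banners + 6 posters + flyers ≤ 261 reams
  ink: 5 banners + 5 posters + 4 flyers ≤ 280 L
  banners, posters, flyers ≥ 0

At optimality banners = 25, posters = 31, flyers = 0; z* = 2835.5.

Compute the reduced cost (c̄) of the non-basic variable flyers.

-2

Check each constraint at x*: paper 261/261 (tight); ink 280/280 (tight).
The binding rows give the dual system: 3·y_paper + 5·y_ink = 41.5 and 6·y_paper + 5·y_ink = 58.
This yields shadow prices y_paper = 5.5, y_ink = 5.
Reduced cost of flyers: c₃ − yᵀa₃ = 23.5 − (5.5·1 + 5·4) = 23.5 − 25.5 = -2.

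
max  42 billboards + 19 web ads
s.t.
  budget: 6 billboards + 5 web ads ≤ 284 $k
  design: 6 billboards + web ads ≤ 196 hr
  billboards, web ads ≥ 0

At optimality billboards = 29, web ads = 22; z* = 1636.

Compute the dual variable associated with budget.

Both budget and design are binding at x*.
From A_Bᵀ y = c: 6·y_budget + 6·y_design = 42; 5·y_budget + 1·y_design = 19.
→ y_budget = 3 and y_design = 4.
Shadow price of budget = 3.

3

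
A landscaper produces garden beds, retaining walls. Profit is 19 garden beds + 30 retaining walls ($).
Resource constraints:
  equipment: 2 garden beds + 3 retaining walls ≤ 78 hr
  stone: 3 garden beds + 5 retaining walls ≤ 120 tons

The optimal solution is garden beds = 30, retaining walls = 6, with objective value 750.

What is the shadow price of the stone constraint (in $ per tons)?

Both equipment and stone are binding at x*.
From A_Bᵀ y = c: 2·y_equipment + 3·y_stone = 19; 3·y_equipment + 5·y_stone = 30.
Solving: y_equipment = 5, y_stone = 3.
Shadow price of stone = 3.

3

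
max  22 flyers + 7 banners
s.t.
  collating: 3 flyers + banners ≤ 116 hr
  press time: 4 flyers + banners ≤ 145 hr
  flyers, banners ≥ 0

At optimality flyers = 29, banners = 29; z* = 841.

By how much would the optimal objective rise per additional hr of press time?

At the optimum: collating uses 116 of 116 (binding); press time uses 145 of 145 (binding).
The binding rows give the dual system: 3·y_collating + 4·y_press time = 22 and 1·y_collating + 1·y_press time = 7.
Solving: y_collating = 6, y_press time = 1.
Shadow price of press time = 1.

1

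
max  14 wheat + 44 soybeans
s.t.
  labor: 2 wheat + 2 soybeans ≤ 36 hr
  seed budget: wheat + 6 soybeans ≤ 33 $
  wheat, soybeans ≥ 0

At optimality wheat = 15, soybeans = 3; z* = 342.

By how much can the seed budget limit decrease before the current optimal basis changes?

15

Binding constraints: labor, seed budget. The basis is B = [[2,2],[1,6]] with det 10.
Per unit decrease in seed budget, x* moves by d = (0.2, -0.2).
The basis stays optimal until soybeans reaches 0; allowable decrease = 15 $.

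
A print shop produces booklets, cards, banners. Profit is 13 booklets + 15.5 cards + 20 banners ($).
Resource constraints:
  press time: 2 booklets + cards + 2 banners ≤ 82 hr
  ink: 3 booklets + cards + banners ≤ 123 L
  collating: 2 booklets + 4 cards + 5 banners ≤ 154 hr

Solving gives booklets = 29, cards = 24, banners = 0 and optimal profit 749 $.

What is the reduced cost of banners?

-2

At the optimum: press time uses 82 of 82 (binding); ink uses 111 of 123 (slack = 12); collating uses 154 of 154 (binding).
Since ink is not tight, its dual is 0.
Dual feasibility on the basic columns requires 2·y_press time + 2·y_collating = 13, 1·y_press time + 4·y_collating = 15.5.
This yields shadow prices y_press time = 3.5, y_collating = 3.
Reduced cost of banners: c₃ − yᵀa₃ = 20 − (3.5·2 + 3·5) = 20 − 22 = -2.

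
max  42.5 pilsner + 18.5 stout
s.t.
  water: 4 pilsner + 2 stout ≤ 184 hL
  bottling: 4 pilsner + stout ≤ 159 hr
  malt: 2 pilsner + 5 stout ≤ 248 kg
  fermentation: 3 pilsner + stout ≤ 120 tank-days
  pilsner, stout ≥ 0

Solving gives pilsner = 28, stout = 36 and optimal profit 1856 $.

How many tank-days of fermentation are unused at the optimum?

0

fermentation used = 3·28 + 1·36 = 120; slack = 120 − 120 = 0.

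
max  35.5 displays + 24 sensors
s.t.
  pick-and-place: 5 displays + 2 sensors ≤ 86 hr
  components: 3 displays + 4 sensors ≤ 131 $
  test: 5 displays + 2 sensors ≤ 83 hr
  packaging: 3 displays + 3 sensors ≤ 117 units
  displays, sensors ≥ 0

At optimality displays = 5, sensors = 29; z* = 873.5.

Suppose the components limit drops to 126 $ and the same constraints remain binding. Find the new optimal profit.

Check each constraint at x*: pick-and-place 83/86 (slack 3); components 131/131 (tight); test 83/83 (tight); packaging 102/117 (slack 15).
Since pick-and-place, packaging are not tight, their duals are 0.
From A_Bᵀ y = c: 3·y_components + 5·y_test = 35.5; 4·y_components + 2·y_test = 24.
→ y_components = 3.5 and y_test = 5.
Δz = y_components·Δb = 3.5 × (-5) = -17.5, so new z* = 873.5 − 17.5 = 856.

856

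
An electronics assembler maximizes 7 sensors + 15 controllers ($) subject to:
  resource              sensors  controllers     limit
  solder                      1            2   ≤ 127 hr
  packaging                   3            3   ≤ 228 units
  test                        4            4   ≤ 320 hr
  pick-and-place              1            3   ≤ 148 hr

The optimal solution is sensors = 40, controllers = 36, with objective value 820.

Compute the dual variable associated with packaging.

Check each constraint at x*: solder 112/127 (slack 15); packaging 228/228 (tight); test 304/320 (slack 16); pick-and-place 148/148 (tight).
Slack constraints have shadow price 0 (complementary slackness).
The binding rows give the dual system: 3·y_packaging + 1·y_pick-and-place = 7 and 3·y_packaging + 3·y_pick-and-place = 15.
→ y_packaging = 1 and y_pick-and-place = 4.
Shadow price of packaging = 1.

1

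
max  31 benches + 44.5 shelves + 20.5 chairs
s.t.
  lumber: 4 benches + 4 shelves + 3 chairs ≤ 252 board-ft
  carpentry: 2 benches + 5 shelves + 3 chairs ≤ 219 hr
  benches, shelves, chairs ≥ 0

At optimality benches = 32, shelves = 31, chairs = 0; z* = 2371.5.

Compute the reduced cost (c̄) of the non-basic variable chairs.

Check each constraint at x*: lumber 252/252 (tight); carpentry 219/219 (tight).
The binding rows give the dual system: 4·y_lumber + 2·y_carpentry = 31 and 4·y_lumber + 5·y_carpentry = 44.5.
→ y_lumber = 5.5 and y_carpentry = 4.5.
Reduced cost of chairs: c₃ − yᵀa₃ = 20.5 − (5.5·3 + 4.5·3) = 20.5 − 30 = -9.5.

-9.5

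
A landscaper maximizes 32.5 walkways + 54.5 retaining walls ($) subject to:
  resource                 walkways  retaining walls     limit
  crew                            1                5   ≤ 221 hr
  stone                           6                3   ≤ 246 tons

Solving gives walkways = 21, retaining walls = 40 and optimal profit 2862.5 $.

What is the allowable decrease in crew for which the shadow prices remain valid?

Binding constraints: crew, stone. The basis is B = [[1,5],[6,3]] with det -27.
Per unit decrease in crew, x* moves by d = (0.1111, -0.2222).
The basis stays optimal until retaining walls reaches 0; allowable decrease = 180 hr.

180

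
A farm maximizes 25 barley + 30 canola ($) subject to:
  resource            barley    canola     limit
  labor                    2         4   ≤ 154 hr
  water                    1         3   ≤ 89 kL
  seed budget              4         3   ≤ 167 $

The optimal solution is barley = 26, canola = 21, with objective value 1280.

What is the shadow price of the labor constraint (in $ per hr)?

Check each constraint at x*: labor 136/154 (slack 18); water 89/89 (tight); seed budget 167/167 (tight).
By complementary slackness, y = 0 for the non-binding constraint.
Dual feasibility on the basic columns requires 1·y_water + 4·y_seed budget = 25, 3·y_water + 3·y_seed budget = 30.
→ y_water = 5 and y_seed budget = 5.
Shadow price of labor = 0.

0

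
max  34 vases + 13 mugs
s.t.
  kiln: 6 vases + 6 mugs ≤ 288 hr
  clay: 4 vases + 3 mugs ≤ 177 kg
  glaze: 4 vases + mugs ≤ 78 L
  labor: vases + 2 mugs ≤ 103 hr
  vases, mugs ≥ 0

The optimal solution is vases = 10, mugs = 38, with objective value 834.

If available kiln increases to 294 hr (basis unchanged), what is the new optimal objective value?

840

Binding: kiln and glaze. Non-binding: clay (23 unused), labor (17 unused).
Slack constraints have shadow price 0 (complementary slackness).
The binding rows give the dual system: 6·y_kiln + 4·y_glaze = 34 and 6·y_kiln + 1·y_glaze = 13.
This yields shadow prices y_kiln = 1, y_glaze = 7.
Δz = y_kiln·Δb = 1 × (6) = 6, so new z* = 834 + 6 = 840.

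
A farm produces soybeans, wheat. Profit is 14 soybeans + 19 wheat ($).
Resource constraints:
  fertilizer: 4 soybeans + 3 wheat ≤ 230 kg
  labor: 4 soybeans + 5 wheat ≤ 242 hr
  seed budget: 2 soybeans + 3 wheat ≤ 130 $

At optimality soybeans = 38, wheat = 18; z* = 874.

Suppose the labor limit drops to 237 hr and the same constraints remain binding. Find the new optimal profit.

Binding: labor and seed budget. Non-binding: fertilizer (24 unused).
Slack constraints have shadow price 0 (complementary slackness).
Dual feasibility on the basic columns requires 4·y_labor + 2·y_seed budget = 14, 5·y_labor + 3·y_seed budget = 19.
This yields shadow prices y_labor = 2, y_seed budget = 3.
Δz = y_labor·Δb = 2 × (-5) = -10, so new z* = 874 − 10 = 864.

864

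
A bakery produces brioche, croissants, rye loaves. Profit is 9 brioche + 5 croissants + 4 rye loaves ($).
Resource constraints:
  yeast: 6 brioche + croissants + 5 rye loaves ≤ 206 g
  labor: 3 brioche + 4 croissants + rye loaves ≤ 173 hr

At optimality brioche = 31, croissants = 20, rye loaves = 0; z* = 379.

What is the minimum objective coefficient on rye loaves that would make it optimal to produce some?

At the optimum: yeast uses 206 of 206 (binding); labor uses 173 of 173 (binding).
The binding rows give the dual system: 6·y_yeast + 3·y_labor = 9 and 1·y_yeast + 4·y_labor = 5.
This yields shadow prices y_yeast = 1, y_labor = 1.
rye loaves enters the basis when its profit ≥ yᵀa₃ = 1·5 + 1·1 = 6.

6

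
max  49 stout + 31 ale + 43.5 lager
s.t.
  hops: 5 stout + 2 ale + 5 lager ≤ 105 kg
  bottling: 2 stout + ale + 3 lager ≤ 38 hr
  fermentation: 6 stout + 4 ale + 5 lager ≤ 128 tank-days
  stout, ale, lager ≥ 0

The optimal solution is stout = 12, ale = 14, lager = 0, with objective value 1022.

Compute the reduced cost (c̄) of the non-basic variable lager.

Check each constraint at x*: hops 88/105 (slack 17); bottling 38/38 (tight); fermentation 128/128 (tight).
Slack constraints have shadow price 0 (complementary slackness).
From A_Bᵀ y = c: 2·y_bottling + 6·y_fermentation = 49; 1·y_bottling + 4·y_fermentation = 31.
This yields shadow prices y_bottling = 5, y_fermentation = 6.5.
Reduced cost of lager: c₃ − yᵀa₃ = 43.5 − (5·3 + 6.5·5) = 43.5 − 47.5 = -4.

-4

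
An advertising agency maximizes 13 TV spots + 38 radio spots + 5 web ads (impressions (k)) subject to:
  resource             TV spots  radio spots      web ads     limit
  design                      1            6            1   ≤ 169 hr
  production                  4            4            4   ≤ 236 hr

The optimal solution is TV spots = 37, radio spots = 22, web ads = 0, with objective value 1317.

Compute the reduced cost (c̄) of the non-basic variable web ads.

Check each constraint at x*: design 169/169 (tight); production 236/236 (tight).
The binding rows give the dual system: 1·y_design + 4·y_production = 13 and 6·y_design + 4·y_production = 38.
This yields shadow prices y_design = 5, y_production = 2.
Reduced cost of web ads: c₃ − yᵀa₃ = 5 − (5·1 + 2·4) = 5 − 13 = -8.

-8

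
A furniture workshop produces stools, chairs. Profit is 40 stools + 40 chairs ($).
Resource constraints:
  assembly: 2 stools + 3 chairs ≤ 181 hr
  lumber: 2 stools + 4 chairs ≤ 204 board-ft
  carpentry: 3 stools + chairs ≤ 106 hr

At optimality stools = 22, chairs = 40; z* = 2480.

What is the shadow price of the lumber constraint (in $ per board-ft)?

Check each constraint at x*: assembly 164/181 (slack 17); lumber 204/204 (tight); carpentry 106/106 (tight).
Slack constraints have shadow price 0 (complementary slackness).
From A_Bᵀ y = c: 2·y_lumber + 3·y_carpentry = 40; 4·y_lumber + 1·y_carpentry = 40.
Solving: y_lumber = 8, y_carpentry = 8.
Shadow price of lumber = 8.

8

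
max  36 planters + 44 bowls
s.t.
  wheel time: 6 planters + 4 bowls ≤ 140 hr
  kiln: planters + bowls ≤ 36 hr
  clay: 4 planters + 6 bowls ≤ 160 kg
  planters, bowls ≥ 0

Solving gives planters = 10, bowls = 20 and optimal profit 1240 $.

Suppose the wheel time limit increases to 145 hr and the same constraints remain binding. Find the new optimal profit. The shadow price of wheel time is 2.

Δb = 5, so new z* = 1240 + (2)·(5) = 1240 + 10 = 1250.

1250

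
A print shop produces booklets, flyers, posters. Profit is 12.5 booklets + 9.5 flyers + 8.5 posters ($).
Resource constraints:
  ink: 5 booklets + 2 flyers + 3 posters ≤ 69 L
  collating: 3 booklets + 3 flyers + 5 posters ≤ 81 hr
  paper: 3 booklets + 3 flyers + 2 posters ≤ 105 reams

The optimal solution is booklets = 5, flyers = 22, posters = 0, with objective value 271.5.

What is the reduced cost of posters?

Check each constraint at x*: ink 69/69 (tight); collating 81/81 (tight); paper 81/105 (slack 24).
Slack constraints have shadow price 0 (complementary slackness).
The binding rows give the dual system: 5·y_ink + 3·y_collating = 12.5 and 2·y_ink + 3·y_collating = 9.5.
This yields shadow prices y_ink = 1, y_collating = 2.5.
Reduced cost of posters: c₃ − yᵀa₃ = 8.5 − (1·3 + 2.5·5) = 8.5 − 15.5 = -7.

-7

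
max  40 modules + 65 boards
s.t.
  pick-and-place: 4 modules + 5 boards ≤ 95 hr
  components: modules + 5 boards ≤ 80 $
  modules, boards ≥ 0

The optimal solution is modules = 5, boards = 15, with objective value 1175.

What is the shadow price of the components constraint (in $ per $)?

At the optimum: pick-and-place uses 95 of 95 (binding); components uses 80 of 80 (binding).
Dual feasibility on the basic columns requires 4·y_pick-and-place + 1·y_components = 40, 5·y_pick-and-place + 5·y_components = 65.
→ y_pick-and-place = 9 and y_components = 4.
Shadow price of components = 4.

4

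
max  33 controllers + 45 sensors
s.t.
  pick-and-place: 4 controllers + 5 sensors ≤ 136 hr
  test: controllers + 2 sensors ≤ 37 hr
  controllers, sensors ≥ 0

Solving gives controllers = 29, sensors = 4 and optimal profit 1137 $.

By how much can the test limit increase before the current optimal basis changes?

Binding constraints: pick-and-place, test. The basis is B = [[4,5],[1,2]] with det 3.
Per unit increase in test, x* moves by d = (-1.6667, 1.3333).
The basis stays optimal until controllers reaches 0; allowable increase = 17.4 hr.

17.4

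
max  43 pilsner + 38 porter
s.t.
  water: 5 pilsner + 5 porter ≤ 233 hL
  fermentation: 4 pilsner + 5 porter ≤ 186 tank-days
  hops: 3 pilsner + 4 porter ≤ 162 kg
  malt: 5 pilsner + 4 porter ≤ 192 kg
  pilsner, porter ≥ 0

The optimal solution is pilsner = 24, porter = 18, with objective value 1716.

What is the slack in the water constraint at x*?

23

water used = 5·24 + 5·18 = 210; slack = 233 − 210 = 23.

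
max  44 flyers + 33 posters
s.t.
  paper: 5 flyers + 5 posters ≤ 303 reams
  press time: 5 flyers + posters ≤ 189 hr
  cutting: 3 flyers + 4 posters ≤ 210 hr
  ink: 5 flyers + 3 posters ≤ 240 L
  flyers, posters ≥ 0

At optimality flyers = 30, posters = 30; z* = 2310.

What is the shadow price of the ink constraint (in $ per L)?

7

Binding: cutting and ink. Non-binding: paper (3 unused), press time (9 unused).
By complementary slackness, y = 0 for the non-binding constraints.
Dual feasibility on the basic columns requires 3·y_cutting + 5·y_ink = 44, 4·y_cutting + 3·y_ink = 33.
→ y_cutting = 3 and y_ink = 7.
Shadow price of ink = 7.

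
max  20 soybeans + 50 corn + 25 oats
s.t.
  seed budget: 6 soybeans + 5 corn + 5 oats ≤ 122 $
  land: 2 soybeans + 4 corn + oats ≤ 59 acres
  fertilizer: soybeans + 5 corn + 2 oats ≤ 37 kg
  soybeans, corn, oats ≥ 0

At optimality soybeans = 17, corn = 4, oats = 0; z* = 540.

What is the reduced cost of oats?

Check each constraint at x*: seed budget 122/122 (tight); land 50/59 (slack 9); fertilizer 37/37 (tight).
Since land is not tight, its dual is 0.
Dual feasibility on the basic columns requires 6·y_seed budget + 1·y_fertilizer = 20, 5·y_seed budget + 5·y_fertilizer = 50.
Solving: y_seed budget = 2, y_fertilizer = 8.
Reduced cost of oats: c₃ − yᵀa₃ = 25 − (2·5 + 8·2) = 25 − 26 = -1.

-1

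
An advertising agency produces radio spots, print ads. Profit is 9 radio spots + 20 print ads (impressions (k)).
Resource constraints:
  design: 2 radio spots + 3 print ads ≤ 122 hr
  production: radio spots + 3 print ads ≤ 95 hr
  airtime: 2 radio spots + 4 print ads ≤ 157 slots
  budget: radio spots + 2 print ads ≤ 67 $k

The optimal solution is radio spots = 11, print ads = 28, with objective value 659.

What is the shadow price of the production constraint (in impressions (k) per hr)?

Binding: production and budget. Non-binding: design (16 unused), airtime (23 unused).
By complementary slackness, y = 0 for the non-binding constraints.
From A_Bᵀ y = c: 1·y_production + 1·y_budget = 9; 3·y_production + 2·y_budget = 20.
This yields shadow prices y_production = 2, y_budget = 7.
Shadow price of production = 2.

2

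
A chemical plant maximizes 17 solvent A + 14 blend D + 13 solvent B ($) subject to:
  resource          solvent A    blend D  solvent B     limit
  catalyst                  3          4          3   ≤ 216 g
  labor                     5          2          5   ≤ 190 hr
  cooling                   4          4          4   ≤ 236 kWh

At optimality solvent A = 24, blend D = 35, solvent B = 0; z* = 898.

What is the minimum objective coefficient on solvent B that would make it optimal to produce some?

17

Binding: labor and cooling. Non-binding: catalyst (4 unused).
Since catalyst is not tight, its dual is 0.
From A_Bᵀ y = c: 5·y_labor + 4·y_cooling = 17; 2·y_labor + 4·y_cooling = 14.
→ y_labor = 1 and y_cooling = 3.
solvent B enters the basis when its profit ≥ yᵀa₃ = 1·5 + 3·4 = 17.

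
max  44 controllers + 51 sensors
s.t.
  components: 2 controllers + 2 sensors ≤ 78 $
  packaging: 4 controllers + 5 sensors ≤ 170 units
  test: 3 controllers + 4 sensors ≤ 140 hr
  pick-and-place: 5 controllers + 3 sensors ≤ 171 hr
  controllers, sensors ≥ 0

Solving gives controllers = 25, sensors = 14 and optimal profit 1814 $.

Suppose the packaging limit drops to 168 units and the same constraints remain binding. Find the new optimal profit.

1800

Check each constraint at x*: components 78/78 (tight); packaging 170/170 (tight); test 131/140 (slack 9); pick-and-place 167/171 (slack 4).
Slack constraints have shadow price 0 (complementary slackness).
From A_Bᵀ y = c: 2·y_components + 4·y_packaging = 44; 2·y_components + 5·y_packaging = 51.
This yields shadow prices y_components = 8, y_packaging = 7.
Δz = y_packaging·Δb = 7 × (-2) = -14, so new z* = 1814 − 14 = 1800.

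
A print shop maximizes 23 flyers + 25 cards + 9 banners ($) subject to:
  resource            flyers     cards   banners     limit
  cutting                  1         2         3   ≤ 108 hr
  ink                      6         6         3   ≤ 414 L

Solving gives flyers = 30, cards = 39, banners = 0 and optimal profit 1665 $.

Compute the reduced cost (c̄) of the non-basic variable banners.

-7.5

Both cutting and ink are binding at x*.
Dual feasibility on the basic columns requires 1·y_cutting + 6·y_ink = 23, 2·y_cutting + 6·y_ink = 25.
→ y_cutting = 2 and y_ink = 3.5.
Reduced cost of banners: c₃ − yᵀa₃ = 9 − (2·3 + 3.5·3) = 9 − 16.5 = -7.5.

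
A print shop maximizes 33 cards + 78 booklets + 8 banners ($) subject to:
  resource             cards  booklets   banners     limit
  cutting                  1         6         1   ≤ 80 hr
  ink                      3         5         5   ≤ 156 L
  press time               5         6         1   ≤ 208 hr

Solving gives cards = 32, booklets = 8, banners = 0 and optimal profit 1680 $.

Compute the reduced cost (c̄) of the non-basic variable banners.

Binding: cutting and press time. Non-binding: ink (20 unused).
Since ink is not tight, its dual is 0.
From A_Bᵀ y = c: 1·y_cutting + 5·y_press time = 33; 6·y_cutting + 6·y_press time = 78.
Solving: y_cutting = 8, y_press time = 5.
Reduced cost of banners: c₃ − yᵀa₃ = 8 − (8·1 + 5·1) = 8 − 13 = -5.

-5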